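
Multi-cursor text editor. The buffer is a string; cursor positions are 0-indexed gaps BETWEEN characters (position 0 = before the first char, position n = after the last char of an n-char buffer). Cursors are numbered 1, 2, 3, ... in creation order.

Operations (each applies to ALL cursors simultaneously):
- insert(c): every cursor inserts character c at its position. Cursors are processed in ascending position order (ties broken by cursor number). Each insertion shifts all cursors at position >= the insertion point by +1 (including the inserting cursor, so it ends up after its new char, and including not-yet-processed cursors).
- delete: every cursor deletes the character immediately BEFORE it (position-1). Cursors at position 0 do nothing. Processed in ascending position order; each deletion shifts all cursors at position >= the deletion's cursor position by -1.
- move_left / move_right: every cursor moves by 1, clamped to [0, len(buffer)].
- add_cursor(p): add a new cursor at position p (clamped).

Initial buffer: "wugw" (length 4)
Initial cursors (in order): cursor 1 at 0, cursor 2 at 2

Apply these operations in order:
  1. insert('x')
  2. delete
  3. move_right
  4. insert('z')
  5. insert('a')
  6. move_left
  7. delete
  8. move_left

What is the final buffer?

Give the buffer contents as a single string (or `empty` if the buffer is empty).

Answer: waugaw

Derivation:
After op 1 (insert('x')): buffer="xwuxgw" (len 6), cursors c1@1 c2@4, authorship 1..2..
After op 2 (delete): buffer="wugw" (len 4), cursors c1@0 c2@2, authorship ....
After op 3 (move_right): buffer="wugw" (len 4), cursors c1@1 c2@3, authorship ....
After op 4 (insert('z')): buffer="wzugzw" (len 6), cursors c1@2 c2@5, authorship .1..2.
After op 5 (insert('a')): buffer="wzaugzaw" (len 8), cursors c1@3 c2@7, authorship .11..22.
After op 6 (move_left): buffer="wzaugzaw" (len 8), cursors c1@2 c2@6, authorship .11..22.
After op 7 (delete): buffer="waugaw" (len 6), cursors c1@1 c2@4, authorship .1..2.
After op 8 (move_left): buffer="waugaw" (len 6), cursors c1@0 c2@3, authorship .1..2.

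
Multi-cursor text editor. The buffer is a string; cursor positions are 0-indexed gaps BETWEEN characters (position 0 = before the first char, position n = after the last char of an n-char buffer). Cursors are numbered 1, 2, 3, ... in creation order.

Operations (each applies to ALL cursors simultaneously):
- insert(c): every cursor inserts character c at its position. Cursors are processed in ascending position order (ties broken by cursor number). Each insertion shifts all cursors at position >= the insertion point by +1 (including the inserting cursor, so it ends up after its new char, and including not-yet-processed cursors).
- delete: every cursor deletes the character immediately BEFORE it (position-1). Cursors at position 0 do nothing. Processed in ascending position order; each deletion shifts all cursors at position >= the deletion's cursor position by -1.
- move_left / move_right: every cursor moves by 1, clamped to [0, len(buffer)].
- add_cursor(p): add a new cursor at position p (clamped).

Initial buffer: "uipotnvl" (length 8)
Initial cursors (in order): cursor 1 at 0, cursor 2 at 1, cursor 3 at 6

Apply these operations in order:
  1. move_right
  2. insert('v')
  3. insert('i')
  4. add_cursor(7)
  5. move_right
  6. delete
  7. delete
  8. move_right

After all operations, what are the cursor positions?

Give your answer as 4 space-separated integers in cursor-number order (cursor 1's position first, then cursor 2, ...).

After op 1 (move_right): buffer="uipotnvl" (len 8), cursors c1@1 c2@2 c3@7, authorship ........
After op 2 (insert('v')): buffer="uvivpotnvvl" (len 11), cursors c1@2 c2@4 c3@10, authorship .1.2.....3.
After op 3 (insert('i')): buffer="uviivipotnvvil" (len 14), cursors c1@3 c2@6 c3@13, authorship .11.22.....33.
After op 4 (add_cursor(7)): buffer="uviivipotnvvil" (len 14), cursors c1@3 c2@6 c4@7 c3@13, authorship .11.22.....33.
After op 5 (move_right): buffer="uviivipotnvvil" (len 14), cursors c1@4 c2@7 c4@8 c3@14, authorship .11.22.....33.
After op 6 (delete): buffer="uvivitnvvi" (len 10), cursors c1@3 c2@5 c4@5 c3@10, authorship .1122...33
After op 7 (delete): buffer="uvtnvv" (len 6), cursors c1@2 c2@2 c4@2 c3@6, authorship .1...3
After op 8 (move_right): buffer="uvtnvv" (len 6), cursors c1@3 c2@3 c4@3 c3@6, authorship .1...3

Answer: 3 3 6 3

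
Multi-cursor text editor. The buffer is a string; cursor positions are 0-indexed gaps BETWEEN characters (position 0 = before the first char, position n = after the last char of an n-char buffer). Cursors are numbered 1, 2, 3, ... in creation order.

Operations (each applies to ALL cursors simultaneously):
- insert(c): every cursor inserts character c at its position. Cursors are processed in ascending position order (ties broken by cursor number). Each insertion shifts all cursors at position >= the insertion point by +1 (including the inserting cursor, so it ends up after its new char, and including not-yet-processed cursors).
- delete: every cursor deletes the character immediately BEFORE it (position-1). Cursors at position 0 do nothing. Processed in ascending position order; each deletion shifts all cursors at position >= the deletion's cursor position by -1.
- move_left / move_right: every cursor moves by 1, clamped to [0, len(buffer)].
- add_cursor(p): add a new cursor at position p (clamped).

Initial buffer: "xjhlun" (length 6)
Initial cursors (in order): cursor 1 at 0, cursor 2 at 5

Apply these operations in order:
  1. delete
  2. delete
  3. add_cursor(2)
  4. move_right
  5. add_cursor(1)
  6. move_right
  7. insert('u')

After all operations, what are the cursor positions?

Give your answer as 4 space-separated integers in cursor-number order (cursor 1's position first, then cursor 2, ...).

After op 1 (delete): buffer="xjhln" (len 5), cursors c1@0 c2@4, authorship .....
After op 2 (delete): buffer="xjhn" (len 4), cursors c1@0 c2@3, authorship ....
After op 3 (add_cursor(2)): buffer="xjhn" (len 4), cursors c1@0 c3@2 c2@3, authorship ....
After op 4 (move_right): buffer="xjhn" (len 4), cursors c1@1 c3@3 c2@4, authorship ....
After op 5 (add_cursor(1)): buffer="xjhn" (len 4), cursors c1@1 c4@1 c3@3 c2@4, authorship ....
After op 6 (move_right): buffer="xjhn" (len 4), cursors c1@2 c4@2 c2@4 c3@4, authorship ....
After op 7 (insert('u')): buffer="xjuuhnuu" (len 8), cursors c1@4 c4@4 c2@8 c3@8, authorship ..14..23

Answer: 4 8 8 4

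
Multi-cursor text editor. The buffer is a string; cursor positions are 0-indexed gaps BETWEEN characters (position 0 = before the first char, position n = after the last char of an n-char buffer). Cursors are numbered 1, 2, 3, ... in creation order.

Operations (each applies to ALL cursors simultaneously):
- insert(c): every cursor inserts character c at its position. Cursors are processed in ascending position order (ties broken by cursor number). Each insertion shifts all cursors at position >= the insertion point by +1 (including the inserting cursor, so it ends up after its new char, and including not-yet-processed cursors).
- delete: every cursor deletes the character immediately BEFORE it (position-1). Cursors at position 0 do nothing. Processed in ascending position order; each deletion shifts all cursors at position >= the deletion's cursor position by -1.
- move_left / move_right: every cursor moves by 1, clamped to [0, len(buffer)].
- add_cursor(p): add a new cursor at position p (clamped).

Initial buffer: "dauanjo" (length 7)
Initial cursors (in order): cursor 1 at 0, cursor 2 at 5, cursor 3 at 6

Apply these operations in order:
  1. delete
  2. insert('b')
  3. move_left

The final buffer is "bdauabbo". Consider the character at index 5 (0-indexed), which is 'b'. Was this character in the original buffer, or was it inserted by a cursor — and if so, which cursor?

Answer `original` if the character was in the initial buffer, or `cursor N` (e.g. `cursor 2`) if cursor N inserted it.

Answer: cursor 2

Derivation:
After op 1 (delete): buffer="dauao" (len 5), cursors c1@0 c2@4 c3@4, authorship .....
After op 2 (insert('b')): buffer="bdauabbo" (len 8), cursors c1@1 c2@7 c3@7, authorship 1....23.
After op 3 (move_left): buffer="bdauabbo" (len 8), cursors c1@0 c2@6 c3@6, authorship 1....23.
Authorship (.=original, N=cursor N): 1 . . . . 2 3 .
Index 5: author = 2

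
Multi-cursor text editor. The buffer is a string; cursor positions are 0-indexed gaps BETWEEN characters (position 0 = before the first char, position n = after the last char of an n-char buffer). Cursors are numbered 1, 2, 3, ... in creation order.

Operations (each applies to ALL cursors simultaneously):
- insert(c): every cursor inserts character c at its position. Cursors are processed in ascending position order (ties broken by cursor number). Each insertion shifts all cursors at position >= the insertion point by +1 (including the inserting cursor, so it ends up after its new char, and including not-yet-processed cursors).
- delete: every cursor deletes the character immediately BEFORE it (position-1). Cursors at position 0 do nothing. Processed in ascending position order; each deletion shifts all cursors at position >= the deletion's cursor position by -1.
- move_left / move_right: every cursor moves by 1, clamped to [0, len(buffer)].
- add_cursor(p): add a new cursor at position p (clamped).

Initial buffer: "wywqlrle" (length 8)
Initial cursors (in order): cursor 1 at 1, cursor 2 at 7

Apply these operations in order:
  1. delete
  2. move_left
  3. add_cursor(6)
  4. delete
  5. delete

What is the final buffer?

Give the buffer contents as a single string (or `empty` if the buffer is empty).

Answer: yw

Derivation:
After op 1 (delete): buffer="ywqlre" (len 6), cursors c1@0 c2@5, authorship ......
After op 2 (move_left): buffer="ywqlre" (len 6), cursors c1@0 c2@4, authorship ......
After op 3 (add_cursor(6)): buffer="ywqlre" (len 6), cursors c1@0 c2@4 c3@6, authorship ......
After op 4 (delete): buffer="ywqr" (len 4), cursors c1@0 c2@3 c3@4, authorship ....
After op 5 (delete): buffer="yw" (len 2), cursors c1@0 c2@2 c3@2, authorship ..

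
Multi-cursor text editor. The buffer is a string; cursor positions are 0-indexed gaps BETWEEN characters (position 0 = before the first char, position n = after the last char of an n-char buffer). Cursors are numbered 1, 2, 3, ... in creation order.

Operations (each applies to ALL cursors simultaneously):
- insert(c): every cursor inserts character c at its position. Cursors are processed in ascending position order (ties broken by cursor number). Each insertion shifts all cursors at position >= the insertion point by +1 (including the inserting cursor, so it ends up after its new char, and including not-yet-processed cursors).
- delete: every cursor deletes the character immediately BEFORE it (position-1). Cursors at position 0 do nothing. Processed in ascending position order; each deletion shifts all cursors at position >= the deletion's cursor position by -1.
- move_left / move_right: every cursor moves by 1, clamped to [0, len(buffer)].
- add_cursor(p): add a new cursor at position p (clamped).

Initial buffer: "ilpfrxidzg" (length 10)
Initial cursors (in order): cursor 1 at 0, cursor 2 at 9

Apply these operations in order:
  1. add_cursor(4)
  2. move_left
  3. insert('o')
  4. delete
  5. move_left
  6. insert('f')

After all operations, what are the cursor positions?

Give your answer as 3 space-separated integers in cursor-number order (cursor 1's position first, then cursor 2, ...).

Answer: 1 10 4

Derivation:
After op 1 (add_cursor(4)): buffer="ilpfrxidzg" (len 10), cursors c1@0 c3@4 c2@9, authorship ..........
After op 2 (move_left): buffer="ilpfrxidzg" (len 10), cursors c1@0 c3@3 c2@8, authorship ..........
After op 3 (insert('o')): buffer="oilpofrxidozg" (len 13), cursors c1@1 c3@5 c2@11, authorship 1...3.....2..
After op 4 (delete): buffer="ilpfrxidzg" (len 10), cursors c1@0 c3@3 c2@8, authorship ..........
After op 5 (move_left): buffer="ilpfrxidzg" (len 10), cursors c1@0 c3@2 c2@7, authorship ..........
After op 6 (insert('f')): buffer="filfpfrxifdzg" (len 13), cursors c1@1 c3@4 c2@10, authorship 1..3.....2...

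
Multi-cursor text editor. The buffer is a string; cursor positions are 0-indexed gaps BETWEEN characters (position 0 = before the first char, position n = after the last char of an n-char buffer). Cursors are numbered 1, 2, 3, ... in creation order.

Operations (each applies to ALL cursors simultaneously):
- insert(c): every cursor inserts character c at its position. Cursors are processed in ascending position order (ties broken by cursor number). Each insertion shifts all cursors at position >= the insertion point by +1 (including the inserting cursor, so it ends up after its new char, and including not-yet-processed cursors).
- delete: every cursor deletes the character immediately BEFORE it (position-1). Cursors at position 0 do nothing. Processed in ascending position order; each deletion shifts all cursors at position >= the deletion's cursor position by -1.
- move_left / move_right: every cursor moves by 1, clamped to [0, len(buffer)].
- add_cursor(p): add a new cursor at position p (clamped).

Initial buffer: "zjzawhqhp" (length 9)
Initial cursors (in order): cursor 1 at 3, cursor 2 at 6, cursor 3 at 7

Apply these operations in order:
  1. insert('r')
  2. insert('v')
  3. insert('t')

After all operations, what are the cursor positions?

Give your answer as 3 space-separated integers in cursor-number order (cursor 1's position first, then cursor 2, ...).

Answer: 6 12 16

Derivation:
After op 1 (insert('r')): buffer="zjzrawhrqrhp" (len 12), cursors c1@4 c2@8 c3@10, authorship ...1...2.3..
After op 2 (insert('v')): buffer="zjzrvawhrvqrvhp" (len 15), cursors c1@5 c2@10 c3@13, authorship ...11...22.33..
After op 3 (insert('t')): buffer="zjzrvtawhrvtqrvthp" (len 18), cursors c1@6 c2@12 c3@16, authorship ...111...222.333..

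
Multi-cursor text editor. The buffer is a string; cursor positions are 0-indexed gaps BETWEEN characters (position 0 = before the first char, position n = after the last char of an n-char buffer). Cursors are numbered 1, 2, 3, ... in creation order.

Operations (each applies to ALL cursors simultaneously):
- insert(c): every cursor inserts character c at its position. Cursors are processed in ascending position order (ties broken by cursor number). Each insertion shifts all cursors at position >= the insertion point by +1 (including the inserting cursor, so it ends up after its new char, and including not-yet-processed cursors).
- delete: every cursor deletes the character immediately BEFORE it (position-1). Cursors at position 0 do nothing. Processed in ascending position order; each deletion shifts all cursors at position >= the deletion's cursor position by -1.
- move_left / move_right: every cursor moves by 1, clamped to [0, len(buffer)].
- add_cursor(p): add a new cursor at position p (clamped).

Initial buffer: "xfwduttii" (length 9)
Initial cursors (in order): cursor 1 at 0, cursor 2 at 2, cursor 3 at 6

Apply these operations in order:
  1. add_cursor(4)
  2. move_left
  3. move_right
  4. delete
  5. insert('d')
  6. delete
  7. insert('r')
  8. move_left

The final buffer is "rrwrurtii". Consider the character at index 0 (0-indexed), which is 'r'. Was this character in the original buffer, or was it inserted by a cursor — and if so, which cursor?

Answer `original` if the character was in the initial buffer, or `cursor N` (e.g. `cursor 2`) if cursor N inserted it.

After op 1 (add_cursor(4)): buffer="xfwduttii" (len 9), cursors c1@0 c2@2 c4@4 c3@6, authorship .........
After op 2 (move_left): buffer="xfwduttii" (len 9), cursors c1@0 c2@1 c4@3 c3@5, authorship .........
After op 3 (move_right): buffer="xfwduttii" (len 9), cursors c1@1 c2@2 c4@4 c3@6, authorship .........
After op 4 (delete): buffer="wutii" (len 5), cursors c1@0 c2@0 c4@1 c3@2, authorship .....
After op 5 (insert('d')): buffer="ddwdudtii" (len 9), cursors c1@2 c2@2 c4@4 c3@6, authorship 12.4.3...
After op 6 (delete): buffer="wutii" (len 5), cursors c1@0 c2@0 c4@1 c3@2, authorship .....
After op 7 (insert('r')): buffer="rrwrurtii" (len 9), cursors c1@2 c2@2 c4@4 c3@6, authorship 12.4.3...
After op 8 (move_left): buffer="rrwrurtii" (len 9), cursors c1@1 c2@1 c4@3 c3@5, authorship 12.4.3...
Authorship (.=original, N=cursor N): 1 2 . 4 . 3 . . .
Index 0: author = 1

Answer: cursor 1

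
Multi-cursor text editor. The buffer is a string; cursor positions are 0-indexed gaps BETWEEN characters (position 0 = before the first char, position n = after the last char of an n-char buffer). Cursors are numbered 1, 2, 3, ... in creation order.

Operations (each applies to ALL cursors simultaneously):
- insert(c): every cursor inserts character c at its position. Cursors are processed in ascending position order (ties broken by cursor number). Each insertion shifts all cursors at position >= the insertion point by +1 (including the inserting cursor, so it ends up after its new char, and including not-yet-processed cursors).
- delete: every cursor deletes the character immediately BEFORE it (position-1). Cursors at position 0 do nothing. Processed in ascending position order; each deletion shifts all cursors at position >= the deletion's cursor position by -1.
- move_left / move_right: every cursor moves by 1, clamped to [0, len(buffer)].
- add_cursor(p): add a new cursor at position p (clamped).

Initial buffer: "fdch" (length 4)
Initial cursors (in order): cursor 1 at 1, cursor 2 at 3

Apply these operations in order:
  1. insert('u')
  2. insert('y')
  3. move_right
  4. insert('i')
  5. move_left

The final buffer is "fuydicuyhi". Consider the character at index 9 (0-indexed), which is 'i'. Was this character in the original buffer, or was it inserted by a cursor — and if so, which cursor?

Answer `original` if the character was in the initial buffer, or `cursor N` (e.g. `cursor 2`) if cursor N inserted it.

Answer: cursor 2

Derivation:
After op 1 (insert('u')): buffer="fudcuh" (len 6), cursors c1@2 c2@5, authorship .1..2.
After op 2 (insert('y')): buffer="fuydcuyh" (len 8), cursors c1@3 c2@7, authorship .11..22.
After op 3 (move_right): buffer="fuydcuyh" (len 8), cursors c1@4 c2@8, authorship .11..22.
After op 4 (insert('i')): buffer="fuydicuyhi" (len 10), cursors c1@5 c2@10, authorship .11.1.22.2
After op 5 (move_left): buffer="fuydicuyhi" (len 10), cursors c1@4 c2@9, authorship .11.1.22.2
Authorship (.=original, N=cursor N): . 1 1 . 1 . 2 2 . 2
Index 9: author = 2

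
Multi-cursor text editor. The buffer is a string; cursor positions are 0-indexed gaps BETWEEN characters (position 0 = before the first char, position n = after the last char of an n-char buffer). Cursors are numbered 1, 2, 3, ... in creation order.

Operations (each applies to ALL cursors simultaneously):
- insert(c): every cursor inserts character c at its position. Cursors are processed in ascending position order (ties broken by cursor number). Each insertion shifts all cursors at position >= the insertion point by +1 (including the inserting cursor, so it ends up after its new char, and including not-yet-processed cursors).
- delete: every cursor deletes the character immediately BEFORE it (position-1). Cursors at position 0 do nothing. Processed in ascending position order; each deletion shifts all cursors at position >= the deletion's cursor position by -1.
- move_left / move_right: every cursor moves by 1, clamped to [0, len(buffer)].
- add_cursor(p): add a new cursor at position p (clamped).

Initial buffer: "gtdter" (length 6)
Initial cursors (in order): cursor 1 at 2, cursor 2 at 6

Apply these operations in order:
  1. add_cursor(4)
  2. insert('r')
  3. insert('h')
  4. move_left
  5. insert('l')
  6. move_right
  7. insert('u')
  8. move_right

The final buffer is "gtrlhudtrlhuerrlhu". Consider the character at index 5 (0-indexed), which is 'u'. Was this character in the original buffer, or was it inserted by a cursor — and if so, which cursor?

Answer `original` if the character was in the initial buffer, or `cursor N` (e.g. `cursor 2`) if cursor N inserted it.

Answer: cursor 1

Derivation:
After op 1 (add_cursor(4)): buffer="gtdter" (len 6), cursors c1@2 c3@4 c2@6, authorship ......
After op 2 (insert('r')): buffer="gtrdtrerr" (len 9), cursors c1@3 c3@6 c2@9, authorship ..1..3..2
After op 3 (insert('h')): buffer="gtrhdtrherrh" (len 12), cursors c1@4 c3@8 c2@12, authorship ..11..33..22
After op 4 (move_left): buffer="gtrhdtrherrh" (len 12), cursors c1@3 c3@7 c2@11, authorship ..11..33..22
After op 5 (insert('l')): buffer="gtrlhdtrlherrlh" (len 15), cursors c1@4 c3@9 c2@14, authorship ..111..333..222
After op 6 (move_right): buffer="gtrlhdtrlherrlh" (len 15), cursors c1@5 c3@10 c2@15, authorship ..111..333..222
After op 7 (insert('u')): buffer="gtrlhudtrlhuerrlhu" (len 18), cursors c1@6 c3@12 c2@18, authorship ..1111..3333..2222
After op 8 (move_right): buffer="gtrlhudtrlhuerrlhu" (len 18), cursors c1@7 c3@13 c2@18, authorship ..1111..3333..2222
Authorship (.=original, N=cursor N): . . 1 1 1 1 . . 3 3 3 3 . . 2 2 2 2
Index 5: author = 1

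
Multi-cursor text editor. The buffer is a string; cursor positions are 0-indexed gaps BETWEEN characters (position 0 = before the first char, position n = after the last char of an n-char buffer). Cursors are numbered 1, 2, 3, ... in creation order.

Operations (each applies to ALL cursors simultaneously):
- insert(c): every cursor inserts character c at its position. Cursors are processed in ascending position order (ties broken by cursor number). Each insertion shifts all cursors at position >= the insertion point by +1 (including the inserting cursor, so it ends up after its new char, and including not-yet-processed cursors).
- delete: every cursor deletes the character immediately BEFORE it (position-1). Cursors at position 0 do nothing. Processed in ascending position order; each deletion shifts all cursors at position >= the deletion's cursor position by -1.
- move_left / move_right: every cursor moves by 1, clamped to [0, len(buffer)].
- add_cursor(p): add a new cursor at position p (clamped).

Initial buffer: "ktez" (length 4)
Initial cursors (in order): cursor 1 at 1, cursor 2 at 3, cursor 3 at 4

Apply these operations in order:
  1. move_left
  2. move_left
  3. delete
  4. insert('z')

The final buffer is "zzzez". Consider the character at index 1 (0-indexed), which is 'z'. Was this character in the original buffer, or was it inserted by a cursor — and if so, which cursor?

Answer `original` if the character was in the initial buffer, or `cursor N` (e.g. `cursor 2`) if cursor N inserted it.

Answer: cursor 2

Derivation:
After op 1 (move_left): buffer="ktez" (len 4), cursors c1@0 c2@2 c3@3, authorship ....
After op 2 (move_left): buffer="ktez" (len 4), cursors c1@0 c2@1 c3@2, authorship ....
After op 3 (delete): buffer="ez" (len 2), cursors c1@0 c2@0 c3@0, authorship ..
After op 4 (insert('z')): buffer="zzzez" (len 5), cursors c1@3 c2@3 c3@3, authorship 123..
Authorship (.=original, N=cursor N): 1 2 3 . .
Index 1: author = 2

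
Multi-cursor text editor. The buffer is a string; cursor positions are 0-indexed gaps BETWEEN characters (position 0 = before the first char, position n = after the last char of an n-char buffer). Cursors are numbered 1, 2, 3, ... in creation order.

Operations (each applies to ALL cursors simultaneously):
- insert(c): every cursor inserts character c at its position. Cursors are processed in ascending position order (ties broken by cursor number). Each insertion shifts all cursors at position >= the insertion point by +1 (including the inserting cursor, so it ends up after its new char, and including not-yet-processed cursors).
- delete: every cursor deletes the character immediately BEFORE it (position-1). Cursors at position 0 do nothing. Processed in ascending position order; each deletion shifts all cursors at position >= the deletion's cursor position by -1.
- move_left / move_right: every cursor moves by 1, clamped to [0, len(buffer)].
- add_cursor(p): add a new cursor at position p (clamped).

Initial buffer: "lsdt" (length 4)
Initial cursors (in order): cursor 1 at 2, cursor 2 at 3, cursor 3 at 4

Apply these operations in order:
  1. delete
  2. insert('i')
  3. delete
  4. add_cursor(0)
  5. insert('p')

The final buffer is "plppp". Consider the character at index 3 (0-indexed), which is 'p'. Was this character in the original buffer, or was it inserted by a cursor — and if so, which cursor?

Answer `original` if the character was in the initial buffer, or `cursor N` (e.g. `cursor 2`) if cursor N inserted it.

Answer: cursor 2

Derivation:
After op 1 (delete): buffer="l" (len 1), cursors c1@1 c2@1 c3@1, authorship .
After op 2 (insert('i')): buffer="liii" (len 4), cursors c1@4 c2@4 c3@4, authorship .123
After op 3 (delete): buffer="l" (len 1), cursors c1@1 c2@1 c3@1, authorship .
After op 4 (add_cursor(0)): buffer="l" (len 1), cursors c4@0 c1@1 c2@1 c3@1, authorship .
After op 5 (insert('p')): buffer="plppp" (len 5), cursors c4@1 c1@5 c2@5 c3@5, authorship 4.123
Authorship (.=original, N=cursor N): 4 . 1 2 3
Index 3: author = 2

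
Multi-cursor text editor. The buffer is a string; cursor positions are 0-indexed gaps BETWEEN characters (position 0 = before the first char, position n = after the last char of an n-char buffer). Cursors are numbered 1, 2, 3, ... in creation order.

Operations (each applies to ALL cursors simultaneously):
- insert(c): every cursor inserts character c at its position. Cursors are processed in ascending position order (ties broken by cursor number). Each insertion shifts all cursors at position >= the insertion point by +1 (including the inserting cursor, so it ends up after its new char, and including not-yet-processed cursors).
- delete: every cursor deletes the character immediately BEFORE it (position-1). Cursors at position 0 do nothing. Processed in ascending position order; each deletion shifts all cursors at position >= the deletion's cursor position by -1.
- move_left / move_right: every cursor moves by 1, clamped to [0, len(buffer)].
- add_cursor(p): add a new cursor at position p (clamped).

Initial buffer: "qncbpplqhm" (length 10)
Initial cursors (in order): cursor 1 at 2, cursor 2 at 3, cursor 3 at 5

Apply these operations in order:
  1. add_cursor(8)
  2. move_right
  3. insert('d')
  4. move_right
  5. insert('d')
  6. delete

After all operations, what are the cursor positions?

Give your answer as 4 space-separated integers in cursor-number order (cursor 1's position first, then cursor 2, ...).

After op 1 (add_cursor(8)): buffer="qncbpplqhm" (len 10), cursors c1@2 c2@3 c3@5 c4@8, authorship ..........
After op 2 (move_right): buffer="qncbpplqhm" (len 10), cursors c1@3 c2@4 c3@6 c4@9, authorship ..........
After op 3 (insert('d')): buffer="qncdbdppdlqhdm" (len 14), cursors c1@4 c2@6 c3@9 c4@13, authorship ...1.2..3...4.
After op 4 (move_right): buffer="qncdbdppdlqhdm" (len 14), cursors c1@5 c2@7 c3@10 c4@14, authorship ...1.2..3...4.
After op 5 (insert('d')): buffer="qncdbddpdpdldqhdmd" (len 18), cursors c1@6 c2@9 c3@13 c4@18, authorship ...1.12.2.3.3..4.4
After op 6 (delete): buffer="qncdbdppdlqhdm" (len 14), cursors c1@5 c2@7 c3@10 c4@14, authorship ...1.2..3...4.

Answer: 5 7 10 14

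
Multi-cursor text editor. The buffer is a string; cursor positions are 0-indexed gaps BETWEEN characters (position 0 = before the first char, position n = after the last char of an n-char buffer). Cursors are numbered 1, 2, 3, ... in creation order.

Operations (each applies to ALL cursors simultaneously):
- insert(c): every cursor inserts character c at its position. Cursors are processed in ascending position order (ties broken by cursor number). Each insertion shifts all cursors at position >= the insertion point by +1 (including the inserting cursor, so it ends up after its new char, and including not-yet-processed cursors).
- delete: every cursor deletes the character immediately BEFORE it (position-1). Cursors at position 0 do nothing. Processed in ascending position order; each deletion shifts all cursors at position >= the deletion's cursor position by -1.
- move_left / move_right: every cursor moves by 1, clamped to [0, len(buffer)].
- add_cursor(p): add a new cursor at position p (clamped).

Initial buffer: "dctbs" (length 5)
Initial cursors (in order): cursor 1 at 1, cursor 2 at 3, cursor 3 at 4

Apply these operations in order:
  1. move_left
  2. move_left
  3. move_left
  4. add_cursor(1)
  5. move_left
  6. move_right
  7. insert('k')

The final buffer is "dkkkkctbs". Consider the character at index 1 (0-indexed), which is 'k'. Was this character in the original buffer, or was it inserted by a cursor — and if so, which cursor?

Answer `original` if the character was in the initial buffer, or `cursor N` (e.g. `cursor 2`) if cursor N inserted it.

Answer: cursor 1

Derivation:
After op 1 (move_left): buffer="dctbs" (len 5), cursors c1@0 c2@2 c3@3, authorship .....
After op 2 (move_left): buffer="dctbs" (len 5), cursors c1@0 c2@1 c3@2, authorship .....
After op 3 (move_left): buffer="dctbs" (len 5), cursors c1@0 c2@0 c3@1, authorship .....
After op 4 (add_cursor(1)): buffer="dctbs" (len 5), cursors c1@0 c2@0 c3@1 c4@1, authorship .....
After op 5 (move_left): buffer="dctbs" (len 5), cursors c1@0 c2@0 c3@0 c4@0, authorship .....
After op 6 (move_right): buffer="dctbs" (len 5), cursors c1@1 c2@1 c3@1 c4@1, authorship .....
After op 7 (insert('k')): buffer="dkkkkctbs" (len 9), cursors c1@5 c2@5 c3@5 c4@5, authorship .1234....
Authorship (.=original, N=cursor N): . 1 2 3 4 . . . .
Index 1: author = 1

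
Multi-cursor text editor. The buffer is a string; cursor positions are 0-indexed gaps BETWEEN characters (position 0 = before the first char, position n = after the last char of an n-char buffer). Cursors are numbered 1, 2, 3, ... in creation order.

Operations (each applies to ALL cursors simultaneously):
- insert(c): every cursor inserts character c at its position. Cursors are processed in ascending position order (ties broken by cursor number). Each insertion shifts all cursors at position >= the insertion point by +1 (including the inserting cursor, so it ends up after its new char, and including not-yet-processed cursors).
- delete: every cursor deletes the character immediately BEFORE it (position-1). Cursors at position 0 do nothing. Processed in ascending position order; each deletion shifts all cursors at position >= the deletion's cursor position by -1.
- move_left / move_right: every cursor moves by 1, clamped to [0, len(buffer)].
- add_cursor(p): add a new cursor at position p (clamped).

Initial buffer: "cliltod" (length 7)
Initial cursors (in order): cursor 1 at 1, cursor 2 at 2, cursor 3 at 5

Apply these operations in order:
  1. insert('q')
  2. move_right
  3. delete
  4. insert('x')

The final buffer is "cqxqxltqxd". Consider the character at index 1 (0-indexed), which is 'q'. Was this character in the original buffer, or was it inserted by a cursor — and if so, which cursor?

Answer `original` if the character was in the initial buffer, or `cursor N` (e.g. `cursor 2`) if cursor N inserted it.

Answer: cursor 1

Derivation:
After op 1 (insert('q')): buffer="cqlqiltqod" (len 10), cursors c1@2 c2@4 c3@8, authorship .1.2...3..
After op 2 (move_right): buffer="cqlqiltqod" (len 10), cursors c1@3 c2@5 c3@9, authorship .1.2...3..
After op 3 (delete): buffer="cqqltqd" (len 7), cursors c1@2 c2@3 c3@6, authorship .12..3.
After op 4 (insert('x')): buffer="cqxqxltqxd" (len 10), cursors c1@3 c2@5 c3@9, authorship .1122..33.
Authorship (.=original, N=cursor N): . 1 1 2 2 . . 3 3 .
Index 1: author = 1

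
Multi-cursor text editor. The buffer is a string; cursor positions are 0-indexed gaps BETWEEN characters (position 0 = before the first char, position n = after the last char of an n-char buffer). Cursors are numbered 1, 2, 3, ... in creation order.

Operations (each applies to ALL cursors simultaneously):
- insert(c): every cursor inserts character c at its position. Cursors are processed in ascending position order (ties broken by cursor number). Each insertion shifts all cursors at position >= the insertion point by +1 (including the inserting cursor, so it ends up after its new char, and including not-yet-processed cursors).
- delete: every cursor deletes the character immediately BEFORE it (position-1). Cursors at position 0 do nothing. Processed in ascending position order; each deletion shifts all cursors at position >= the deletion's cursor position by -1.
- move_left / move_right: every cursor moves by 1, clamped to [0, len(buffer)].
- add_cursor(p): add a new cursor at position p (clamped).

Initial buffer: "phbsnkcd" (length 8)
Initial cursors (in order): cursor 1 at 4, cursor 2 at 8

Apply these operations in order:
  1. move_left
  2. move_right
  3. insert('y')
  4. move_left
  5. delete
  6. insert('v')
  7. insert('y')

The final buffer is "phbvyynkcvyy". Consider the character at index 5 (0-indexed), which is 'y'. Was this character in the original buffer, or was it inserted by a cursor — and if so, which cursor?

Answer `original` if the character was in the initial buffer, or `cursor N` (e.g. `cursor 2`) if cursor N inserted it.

Answer: cursor 1

Derivation:
After op 1 (move_left): buffer="phbsnkcd" (len 8), cursors c1@3 c2@7, authorship ........
After op 2 (move_right): buffer="phbsnkcd" (len 8), cursors c1@4 c2@8, authorship ........
After op 3 (insert('y')): buffer="phbsynkcdy" (len 10), cursors c1@5 c2@10, authorship ....1....2
After op 4 (move_left): buffer="phbsynkcdy" (len 10), cursors c1@4 c2@9, authorship ....1....2
After op 5 (delete): buffer="phbynkcy" (len 8), cursors c1@3 c2@7, authorship ...1...2
After op 6 (insert('v')): buffer="phbvynkcvy" (len 10), cursors c1@4 c2@9, authorship ...11...22
After op 7 (insert('y')): buffer="phbvyynkcvyy" (len 12), cursors c1@5 c2@11, authorship ...111...222
Authorship (.=original, N=cursor N): . . . 1 1 1 . . . 2 2 2
Index 5: author = 1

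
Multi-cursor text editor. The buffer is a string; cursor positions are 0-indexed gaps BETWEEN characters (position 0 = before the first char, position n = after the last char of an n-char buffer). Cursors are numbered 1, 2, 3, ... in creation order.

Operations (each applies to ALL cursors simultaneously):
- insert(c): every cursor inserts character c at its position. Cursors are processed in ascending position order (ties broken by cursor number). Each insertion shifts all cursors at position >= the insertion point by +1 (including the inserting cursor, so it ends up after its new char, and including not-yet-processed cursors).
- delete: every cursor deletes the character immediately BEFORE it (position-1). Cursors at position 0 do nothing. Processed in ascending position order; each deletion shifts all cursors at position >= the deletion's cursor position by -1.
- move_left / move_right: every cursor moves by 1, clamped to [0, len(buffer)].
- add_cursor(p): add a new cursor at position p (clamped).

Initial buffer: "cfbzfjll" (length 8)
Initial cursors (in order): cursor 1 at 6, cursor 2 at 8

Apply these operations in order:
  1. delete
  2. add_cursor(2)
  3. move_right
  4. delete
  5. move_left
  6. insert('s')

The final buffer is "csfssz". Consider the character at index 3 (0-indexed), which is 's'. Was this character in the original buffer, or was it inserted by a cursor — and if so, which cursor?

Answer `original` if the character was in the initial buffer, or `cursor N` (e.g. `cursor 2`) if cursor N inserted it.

Answer: cursor 1

Derivation:
After op 1 (delete): buffer="cfbzfl" (len 6), cursors c1@5 c2@6, authorship ......
After op 2 (add_cursor(2)): buffer="cfbzfl" (len 6), cursors c3@2 c1@5 c2@6, authorship ......
After op 3 (move_right): buffer="cfbzfl" (len 6), cursors c3@3 c1@6 c2@6, authorship ......
After op 4 (delete): buffer="cfz" (len 3), cursors c3@2 c1@3 c2@3, authorship ...
After op 5 (move_left): buffer="cfz" (len 3), cursors c3@1 c1@2 c2@2, authorship ...
After op 6 (insert('s')): buffer="csfssz" (len 6), cursors c3@2 c1@5 c2@5, authorship .3.12.
Authorship (.=original, N=cursor N): . 3 . 1 2 .
Index 3: author = 1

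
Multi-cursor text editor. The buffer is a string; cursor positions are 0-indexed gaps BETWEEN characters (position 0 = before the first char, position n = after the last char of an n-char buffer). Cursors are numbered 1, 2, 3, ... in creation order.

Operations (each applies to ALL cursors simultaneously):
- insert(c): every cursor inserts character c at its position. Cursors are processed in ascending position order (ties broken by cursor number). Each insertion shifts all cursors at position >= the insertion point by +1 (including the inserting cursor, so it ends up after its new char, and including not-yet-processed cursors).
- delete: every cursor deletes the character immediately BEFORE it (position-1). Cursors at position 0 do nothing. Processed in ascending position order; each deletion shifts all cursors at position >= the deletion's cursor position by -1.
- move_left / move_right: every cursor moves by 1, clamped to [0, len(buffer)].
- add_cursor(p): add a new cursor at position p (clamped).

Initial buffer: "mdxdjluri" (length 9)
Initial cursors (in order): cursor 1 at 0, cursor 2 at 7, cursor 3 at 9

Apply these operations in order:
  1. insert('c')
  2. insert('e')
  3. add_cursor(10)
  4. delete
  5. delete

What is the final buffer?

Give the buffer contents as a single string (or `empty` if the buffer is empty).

Answer: mdxdjri

Derivation:
After op 1 (insert('c')): buffer="cmdxdjlucric" (len 12), cursors c1@1 c2@9 c3@12, authorship 1.......2..3
After op 2 (insert('e')): buffer="cemdxdjlucerice" (len 15), cursors c1@2 c2@11 c3@15, authorship 11.......22..33
After op 3 (add_cursor(10)): buffer="cemdxdjlucerice" (len 15), cursors c1@2 c4@10 c2@11 c3@15, authorship 11.......22..33
After op 4 (delete): buffer="cmdxdjluric" (len 11), cursors c1@1 c2@8 c4@8 c3@11, authorship 1.........3
After op 5 (delete): buffer="mdxdjri" (len 7), cursors c1@0 c2@5 c4@5 c3@7, authorship .......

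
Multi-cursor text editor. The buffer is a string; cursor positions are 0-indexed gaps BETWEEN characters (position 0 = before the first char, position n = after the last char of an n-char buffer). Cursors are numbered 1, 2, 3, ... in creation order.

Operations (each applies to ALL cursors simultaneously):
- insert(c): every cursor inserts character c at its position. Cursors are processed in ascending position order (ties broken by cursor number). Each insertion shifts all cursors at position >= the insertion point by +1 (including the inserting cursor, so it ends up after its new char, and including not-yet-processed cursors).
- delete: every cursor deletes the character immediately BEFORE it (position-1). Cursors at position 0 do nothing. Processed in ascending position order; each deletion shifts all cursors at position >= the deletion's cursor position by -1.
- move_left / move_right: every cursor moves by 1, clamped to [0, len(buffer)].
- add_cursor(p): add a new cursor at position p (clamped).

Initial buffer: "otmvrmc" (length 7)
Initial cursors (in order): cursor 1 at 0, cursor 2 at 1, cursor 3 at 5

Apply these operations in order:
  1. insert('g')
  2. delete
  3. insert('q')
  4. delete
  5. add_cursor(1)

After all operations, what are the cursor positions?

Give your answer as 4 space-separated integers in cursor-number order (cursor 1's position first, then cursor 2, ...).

Answer: 0 1 5 1

Derivation:
After op 1 (insert('g')): buffer="gogtmvrgmc" (len 10), cursors c1@1 c2@3 c3@8, authorship 1.2....3..
After op 2 (delete): buffer="otmvrmc" (len 7), cursors c1@0 c2@1 c3@5, authorship .......
After op 3 (insert('q')): buffer="qoqtmvrqmc" (len 10), cursors c1@1 c2@3 c3@8, authorship 1.2....3..
After op 4 (delete): buffer="otmvrmc" (len 7), cursors c1@0 c2@1 c3@5, authorship .......
After op 5 (add_cursor(1)): buffer="otmvrmc" (len 7), cursors c1@0 c2@1 c4@1 c3@5, authorship .......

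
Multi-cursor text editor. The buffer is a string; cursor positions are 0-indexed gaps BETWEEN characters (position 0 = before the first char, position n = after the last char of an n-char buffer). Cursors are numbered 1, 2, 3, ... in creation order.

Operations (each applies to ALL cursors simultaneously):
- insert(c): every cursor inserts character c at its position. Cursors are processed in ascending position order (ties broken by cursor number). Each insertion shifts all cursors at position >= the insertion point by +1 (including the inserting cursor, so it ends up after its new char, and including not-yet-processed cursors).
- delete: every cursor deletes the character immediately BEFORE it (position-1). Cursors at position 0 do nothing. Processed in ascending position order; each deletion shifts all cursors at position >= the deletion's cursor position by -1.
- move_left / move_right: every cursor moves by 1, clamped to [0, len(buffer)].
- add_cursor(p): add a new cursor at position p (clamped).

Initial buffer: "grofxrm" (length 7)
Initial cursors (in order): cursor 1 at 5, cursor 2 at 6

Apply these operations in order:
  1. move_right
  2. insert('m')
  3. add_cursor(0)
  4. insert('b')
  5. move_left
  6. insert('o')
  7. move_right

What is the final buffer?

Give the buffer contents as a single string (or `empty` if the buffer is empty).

After op 1 (move_right): buffer="grofxrm" (len 7), cursors c1@6 c2@7, authorship .......
After op 2 (insert('m')): buffer="grofxrmmm" (len 9), cursors c1@7 c2@9, authorship ......1.2
After op 3 (add_cursor(0)): buffer="grofxrmmm" (len 9), cursors c3@0 c1@7 c2@9, authorship ......1.2
After op 4 (insert('b')): buffer="bgrofxrmbmmb" (len 12), cursors c3@1 c1@9 c2@12, authorship 3......11.22
After op 5 (move_left): buffer="bgrofxrmbmmb" (len 12), cursors c3@0 c1@8 c2@11, authorship 3......11.22
After op 6 (insert('o')): buffer="obgrofxrmobmmob" (len 15), cursors c3@1 c1@10 c2@14, authorship 33......111.222
After op 7 (move_right): buffer="obgrofxrmobmmob" (len 15), cursors c3@2 c1@11 c2@15, authorship 33......111.222

Answer: obgrofxrmobmmob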